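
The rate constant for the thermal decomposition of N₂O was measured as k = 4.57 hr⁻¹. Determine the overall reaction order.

first order (1)

Step 1: The units of k for an nth-order reaction are (concentration)^(1-n)·(time)⁻¹.
Step 2: Here k has units hr⁻¹, so the concentration exponent is 0.
Step 3: 1 - n = 0 ⇒ n = 1. The reaction is first order.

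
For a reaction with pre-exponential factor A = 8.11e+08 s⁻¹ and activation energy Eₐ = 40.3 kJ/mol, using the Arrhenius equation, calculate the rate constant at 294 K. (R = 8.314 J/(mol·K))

5.61e+01 s⁻¹

Step 1: Use the Arrhenius equation: k = A × exp(-Eₐ/RT)
Step 2: Convert Eₐ to J/mol: 40.3 kJ/mol = 40300 J/mol
Step 3: Calculate the exponent: -Eₐ/(RT) = -40300/(8.314 × 294) = -16.48723
Step 4: k = 8.11e+08 × exp(-16.48723)
Step 5: k = 8.11e+08 × 6.91333e-08 = 5.6067e+01 s⁻¹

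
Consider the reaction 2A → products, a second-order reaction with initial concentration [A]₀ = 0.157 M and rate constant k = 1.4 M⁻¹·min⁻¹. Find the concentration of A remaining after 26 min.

0.02338 M

Step 1: For a second-order reaction: 1/[A] = 1/[A]₀ + kt
Step 2: 1/[A] = 1/0.157 + 1.4 × 26
Step 3: 1/[A] = 6.369 + 36.4 = 42.77
Step 4: [A] = 1/42.77 = 0.02338 M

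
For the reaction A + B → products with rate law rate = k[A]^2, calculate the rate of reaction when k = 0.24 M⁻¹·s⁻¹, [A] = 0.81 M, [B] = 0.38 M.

0.1575 M/s

Step 1: The rate law is rate = k[A]^2
Step 2: Note that the rate does not depend on [B] (zero order in B).
Step 3: rate = 0.24 × (0.81)^2 = 0.157464 M/s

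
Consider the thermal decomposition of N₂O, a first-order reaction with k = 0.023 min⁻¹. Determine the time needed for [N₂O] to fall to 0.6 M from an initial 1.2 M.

30.14 min

Step 1: For first-order: t = ln([N₂O]₀/[N₂O])/k
Step 2: t = ln(1.2/0.6)/0.023
Step 3: t = ln(2)/0.023
Step 4: t = 0.6931/0.023 = 30.14 min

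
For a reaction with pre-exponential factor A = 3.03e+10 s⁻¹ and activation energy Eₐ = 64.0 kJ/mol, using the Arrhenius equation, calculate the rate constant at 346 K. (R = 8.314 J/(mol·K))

6.59e+00 s⁻¹

Step 1: Use the Arrhenius equation: k = A × exp(-Eₐ/RT)
Step 2: Convert Eₐ to J/mol: 64.0 kJ/mol = 64000 J/mol
Step 3: Calculate the exponent: -Eₐ/(RT) = -64000/(8.314 × 346) = -22.24815
Step 4: k = 3.03e+10 × exp(-22.24815)
Step 5: k = 3.03e+10 × 2.17646e-10 = 6.5947e+00 s⁻¹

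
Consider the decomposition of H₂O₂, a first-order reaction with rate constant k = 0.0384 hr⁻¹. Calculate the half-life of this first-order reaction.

18.05 hr

Step 1: For a first-order reaction, t₁/₂ = ln(2)/k
Step 2: t₁/₂ = ln(2)/0.0384
Step 3: t₁/₂ = 0.6931/0.0384 = 18.05 hr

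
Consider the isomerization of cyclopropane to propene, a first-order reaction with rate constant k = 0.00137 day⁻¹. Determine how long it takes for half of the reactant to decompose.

505.9 day

Step 1: For a first-order reaction, t₁/₂ = ln(2)/k
Step 2: t₁/₂ = ln(2)/0.00137
Step 3: t₁/₂ = 0.6931/0.00137 = 505.9 day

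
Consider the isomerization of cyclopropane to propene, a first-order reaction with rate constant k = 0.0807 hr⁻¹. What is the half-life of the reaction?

8.589 hr

Step 1: For a first-order reaction, t₁/₂ = ln(2)/k
Step 2: t₁/₂ = ln(2)/0.0807
Step 3: t₁/₂ = 0.6931/0.0807 = 8.589 hr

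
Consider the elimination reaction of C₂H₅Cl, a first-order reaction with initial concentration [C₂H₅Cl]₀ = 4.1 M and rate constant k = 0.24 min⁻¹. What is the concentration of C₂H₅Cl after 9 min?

0.4728 M

Step 1: For a first-order reaction: [C₂H₅Cl] = [C₂H₅Cl]₀ × e^(-kt)
Step 2: [C₂H₅Cl] = 4.1 × e^(-0.24 × 9)
Step 3: [C₂H₅Cl] = 4.1 × e^(-2.16)
Step 4: [C₂H₅Cl] = 4.1 × 0.115325 = 0.4728 M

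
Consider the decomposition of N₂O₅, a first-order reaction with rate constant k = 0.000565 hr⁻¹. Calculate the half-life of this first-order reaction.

1227 hr

Step 1: For a first-order reaction, t₁/₂ = ln(2)/k
Step 2: t₁/₂ = ln(2)/0.000565
Step 3: t₁/₂ = 0.6931/0.000565 = 1227 hr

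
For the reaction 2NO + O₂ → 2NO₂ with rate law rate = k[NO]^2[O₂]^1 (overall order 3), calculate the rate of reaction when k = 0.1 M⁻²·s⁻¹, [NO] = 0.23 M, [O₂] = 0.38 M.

0.00201 M/s

Step 1: The rate law is rate = k[NO]^2[O₂]^1, overall order = 2+1 = 3
Step 2: Substitute values: rate = 0.1 × (0.23)^2 × (0.38)^1
Step 3: rate = 0.1 × 0.0529 × 0.38 = 0.0020102 M/s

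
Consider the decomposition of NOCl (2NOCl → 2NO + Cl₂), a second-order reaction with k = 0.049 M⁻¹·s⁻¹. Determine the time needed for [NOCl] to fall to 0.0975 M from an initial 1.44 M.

195.1 s

Step 1: For second-order: t = (1/[NOCl] - 1/[NOCl]₀)/k
Step 2: t = (1/0.0975 - 1/1.44)/0.049
Step 3: t = (10.26 - 0.6944)/0.049
Step 4: t = 9.562/0.049 = 195.1 s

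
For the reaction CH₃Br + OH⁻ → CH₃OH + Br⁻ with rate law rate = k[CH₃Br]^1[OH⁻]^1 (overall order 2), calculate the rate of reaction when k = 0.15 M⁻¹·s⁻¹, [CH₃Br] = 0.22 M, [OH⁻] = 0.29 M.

0.00957 M/s

Step 1: The rate law is rate = k[CH₃Br]^1[OH⁻]^1, overall order = 1+1 = 2
Step 2: Substitute values: rate = 0.15 × (0.22)^1 × (0.29)^1
Step 3: rate = 0.15 × 0.22 × 0.29 = 0.00957 M/s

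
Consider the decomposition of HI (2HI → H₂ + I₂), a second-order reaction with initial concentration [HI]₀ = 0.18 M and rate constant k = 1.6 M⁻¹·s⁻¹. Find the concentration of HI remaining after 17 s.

0.03053 M

Step 1: For a second-order reaction: 1/[HI] = 1/[HI]₀ + kt
Step 2: 1/[HI] = 1/0.18 + 1.6 × 17
Step 3: 1/[HI] = 5.556 + 27.2 = 32.76
Step 4: [HI] = 1/32.76 = 0.03053 M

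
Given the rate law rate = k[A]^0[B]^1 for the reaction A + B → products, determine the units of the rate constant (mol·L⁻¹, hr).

hr⁻¹

Step 1: Overall order = 0 + 1 = 1.
Step 2: rate has units mol·L⁻¹·hr⁻¹; [A]^0[B]^1 has units (mol·L⁻¹)^1.
Step 3: k = rate/([A]^0[B]^1), so units of k = (mol·L⁻¹)^(1-1)·hr⁻¹ = hr⁻¹.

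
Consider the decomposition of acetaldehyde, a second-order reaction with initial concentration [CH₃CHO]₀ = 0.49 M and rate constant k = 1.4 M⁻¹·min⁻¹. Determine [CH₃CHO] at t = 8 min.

0.07552 M

Step 1: For a second-order reaction: 1/[CH₃CHO] = 1/[CH₃CHO]₀ + kt
Step 2: 1/[CH₃CHO] = 1/0.49 + 1.4 × 8
Step 3: 1/[CH₃CHO] = 2.041 + 11.2 = 13.24
Step 4: [CH₃CHO] = 1/13.24 = 0.07552 M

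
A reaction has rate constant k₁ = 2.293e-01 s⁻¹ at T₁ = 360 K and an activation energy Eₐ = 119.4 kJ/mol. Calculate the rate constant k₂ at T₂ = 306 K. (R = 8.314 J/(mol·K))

2.009e-04 s⁻¹

Step 1: Use the two-temperature Arrhenius form: ln(k₂/k₁) = -Eₐ/R × (1/T₂ - 1/T₁)
Step 2: Convert Eₐ to J/mol: 119.4 kJ/mol = 119400 J/mol
Step 3: 1/T₂ - 1/T₁ = 1/306 - 1/360 = 4.901961e-04 K⁻¹
Step 4: ln(k₂/k₁) = -119400/8.314 × 4.901961e-04 = -7.03986
Step 5: k₂ = k₁ × exp(-7.03986) = 2.293e-01 × 8.76249e-04 = 2.009e-04 s⁻¹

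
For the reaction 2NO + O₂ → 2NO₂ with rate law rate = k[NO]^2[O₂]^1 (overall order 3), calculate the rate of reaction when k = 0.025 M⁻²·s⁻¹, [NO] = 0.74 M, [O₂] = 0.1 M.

0.001369 M/s

Step 1: The rate law is rate = k[NO]^2[O₂]^1, overall order = 2+1 = 3
Step 2: Substitute values: rate = 0.025 × (0.74)^2 × (0.1)^1
Step 3: rate = 0.025 × 0.5476 × 0.1 = 0.001369 M/s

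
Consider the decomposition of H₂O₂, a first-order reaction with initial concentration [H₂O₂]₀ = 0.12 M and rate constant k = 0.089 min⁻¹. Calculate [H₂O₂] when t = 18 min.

0.02418 M

Step 1: For a first-order reaction: [H₂O₂] = [H₂O₂]₀ × e^(-kt)
Step 2: [H₂O₂] = 0.12 × e^(-0.089 × 18)
Step 3: [H₂O₂] = 0.12 × e^(-1.602)
Step 4: [H₂O₂] = 0.12 × 0.201493 = 0.02418 M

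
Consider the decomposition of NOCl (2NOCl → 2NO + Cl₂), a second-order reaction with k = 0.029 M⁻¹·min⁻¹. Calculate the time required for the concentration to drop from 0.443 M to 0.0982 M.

273.3 min

Step 1: For second-order: t = (1/[NOCl] - 1/[NOCl]₀)/k
Step 2: t = (1/0.0982 - 1/0.443)/0.029
Step 3: t = (10.18 - 2.257)/0.029
Step 4: t = 7.926/0.029 = 273.3 min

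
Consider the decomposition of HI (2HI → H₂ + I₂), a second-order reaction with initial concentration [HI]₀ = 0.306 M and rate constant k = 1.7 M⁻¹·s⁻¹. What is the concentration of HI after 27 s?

0.02034 M

Step 1: For a second-order reaction: 1/[HI] = 1/[HI]₀ + kt
Step 2: 1/[HI] = 1/0.306 + 1.7 × 27
Step 3: 1/[HI] = 3.268 + 45.9 = 49.17
Step 4: [HI] = 1/49.17 = 0.02034 M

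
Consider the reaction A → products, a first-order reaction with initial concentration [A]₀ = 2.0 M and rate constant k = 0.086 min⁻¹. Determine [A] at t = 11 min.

0.7766 M

Step 1: For a first-order reaction: [A] = [A]₀ × e^(-kt)
Step 2: [A] = 2.0 × e^(-0.086 × 11)
Step 3: [A] = 2.0 × e^(-0.946)
Step 4: [A] = 2.0 × 0.388291 = 0.7766 M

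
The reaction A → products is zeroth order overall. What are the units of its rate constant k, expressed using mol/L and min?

mol/L·min⁻¹

Step 1: For overall order n, rate = k × (concentration)^n.
Step 2: Rate has units mol/L·min⁻¹; concentration term has units (mol/L)^0.
Step 3: k = rate / (concentration)^n, so units of k = (mol/L)^(1-0)·min⁻¹ = mol/L·min⁻¹.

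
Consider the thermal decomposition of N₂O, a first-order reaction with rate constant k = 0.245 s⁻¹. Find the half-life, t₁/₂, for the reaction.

2.829 s

Step 1: For a first-order reaction, t₁/₂ = ln(2)/k
Step 2: t₁/₂ = ln(2)/0.245
Step 3: t₁/₂ = 0.6931/0.245 = 2.829 s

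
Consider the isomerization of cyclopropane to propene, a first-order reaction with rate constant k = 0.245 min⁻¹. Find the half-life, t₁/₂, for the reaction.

2.829 min

Step 1: For a first-order reaction, t₁/₂ = ln(2)/k
Step 2: t₁/₂ = ln(2)/0.245
Step 3: t₁/₂ = 0.6931/0.245 = 2.829 min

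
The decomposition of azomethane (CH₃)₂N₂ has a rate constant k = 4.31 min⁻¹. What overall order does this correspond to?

first order (1)

Step 1: The units of k for an nth-order reaction are (concentration)^(1-n)·(time)⁻¹.
Step 2: Here k has units min⁻¹, so the concentration exponent is 0.
Step 3: 1 - n = 0 ⇒ n = 1. The reaction is first order.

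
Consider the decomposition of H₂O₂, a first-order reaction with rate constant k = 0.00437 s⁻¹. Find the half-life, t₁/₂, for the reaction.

158.6 s

Step 1: For a first-order reaction, t₁/₂ = ln(2)/k
Step 2: t₁/₂ = ln(2)/0.00437
Step 3: t₁/₂ = 0.6931/0.00437 = 158.6 s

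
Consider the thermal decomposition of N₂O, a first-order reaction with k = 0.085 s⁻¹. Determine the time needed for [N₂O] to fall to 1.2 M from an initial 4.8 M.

16.31 s

Step 1: For first-order: t = ln([N₂O]₀/[N₂O])/k
Step 2: t = ln(4.8/1.2)/0.085
Step 3: t = ln(4)/0.085
Step 4: t = 1.386/0.085 = 16.31 s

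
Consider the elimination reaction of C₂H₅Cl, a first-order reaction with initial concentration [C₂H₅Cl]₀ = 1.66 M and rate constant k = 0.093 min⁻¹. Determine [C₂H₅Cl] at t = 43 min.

0.03043 M

Step 1: For a first-order reaction: [C₂H₅Cl] = [C₂H₅Cl]₀ × e^(-kt)
Step 2: [C₂H₅Cl] = 1.66 × e^(-0.093 × 43)
Step 3: [C₂H₅Cl] = 1.66 × e^(-3.999)
Step 4: [C₂H₅Cl] = 1.66 × 0.018334 = 0.03043 M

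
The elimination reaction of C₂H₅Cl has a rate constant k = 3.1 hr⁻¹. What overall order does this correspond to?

first order (1)

Step 1: The units of k for an nth-order reaction are (concentration)^(1-n)·(time)⁻¹.
Step 2: Here k has units hr⁻¹, so the concentration exponent is 0.
Step 3: 1 - n = 0 ⇒ n = 1. The reaction is first order.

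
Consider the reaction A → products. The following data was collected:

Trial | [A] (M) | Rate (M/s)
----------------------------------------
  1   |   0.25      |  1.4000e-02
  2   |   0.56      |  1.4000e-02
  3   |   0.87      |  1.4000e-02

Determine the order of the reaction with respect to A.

zeroth order (0)

Step 1: Compare trials - when concentration changes, rate stays constant.
Step 2: rate₂/rate₁ = 1.4000e-02/1.4000e-02 = 1
Step 3: [A]₂/[A]₁ = 0.56/0.25 = 2.24
Step 4: Since rate ratio ≈ (conc ratio)^0, the reaction is zeroth order.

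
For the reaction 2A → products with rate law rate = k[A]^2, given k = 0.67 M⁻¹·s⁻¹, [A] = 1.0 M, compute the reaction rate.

0.67 M/s

Step 1: Identify the rate law: rate = k[A]^2
Step 2: Substitute values: rate = 0.67 × (1.0)^2
Step 3: Calculate: rate = 0.67 × 1 = 0.67 M/s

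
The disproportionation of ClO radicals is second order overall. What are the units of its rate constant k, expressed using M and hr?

M⁻¹·hr⁻¹

Step 1: For overall order n, rate = k × (concentration)^n.
Step 2: Rate has units M·hr⁻¹; concentration term has units M^2.
Step 3: k = rate / (concentration)^n, so units of k = M^(1-2)·hr⁻¹ = M⁻¹·hr⁻¹.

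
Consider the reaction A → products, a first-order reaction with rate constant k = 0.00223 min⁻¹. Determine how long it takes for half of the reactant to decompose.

310.8 min

Step 1: For a first-order reaction, t₁/₂ = ln(2)/k
Step 2: t₁/₂ = ln(2)/0.00223
Step 3: t₁/₂ = 0.6931/0.00223 = 310.8 min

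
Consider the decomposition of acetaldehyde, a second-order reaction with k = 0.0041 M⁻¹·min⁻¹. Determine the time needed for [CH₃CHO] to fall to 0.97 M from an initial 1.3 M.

63.83 min

Step 1: For second-order: t = (1/[CH₃CHO] - 1/[CH₃CHO]₀)/k
Step 2: t = (1/0.97 - 1/1.3)/0.0041
Step 3: t = (1.031 - 0.7692)/0.0041
Step 4: t = 0.2617/0.0041 = 63.83 min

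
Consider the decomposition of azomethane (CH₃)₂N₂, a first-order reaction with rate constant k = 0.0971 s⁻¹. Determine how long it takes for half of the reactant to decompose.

7.138 s

Step 1: For a first-order reaction, t₁/₂ = ln(2)/k
Step 2: t₁/₂ = ln(2)/0.0971
Step 3: t₁/₂ = 0.6931/0.0971 = 7.138 s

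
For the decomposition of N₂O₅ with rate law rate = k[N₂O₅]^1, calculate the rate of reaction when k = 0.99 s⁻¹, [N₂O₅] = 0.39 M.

0.3861 M/s

Step 1: Identify the rate law: rate = k[N₂O₅]^1
Step 2: Substitute values: rate = 0.99 × (0.39)^1
Step 3: Calculate: rate = 0.99 × 0.39 = 0.3861 M/s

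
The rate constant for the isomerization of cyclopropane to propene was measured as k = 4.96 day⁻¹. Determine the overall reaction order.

first order (1)

Step 1: The units of k for an nth-order reaction are (concentration)^(1-n)·(time)⁻¹.
Step 2: Here k has units day⁻¹, so the concentration exponent is 0.
Step 3: 1 - n = 0 ⇒ n = 1. The reaction is first order.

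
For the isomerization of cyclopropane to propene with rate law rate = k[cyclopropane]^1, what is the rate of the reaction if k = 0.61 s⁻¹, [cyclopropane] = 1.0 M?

0.61 M/s

Step 1: Identify the rate law: rate = k[cyclopropane]^1
Step 2: Substitute values: rate = 0.61 × (1.0)^1
Step 3: Calculate: rate = 0.61 × 1 = 0.61 M/s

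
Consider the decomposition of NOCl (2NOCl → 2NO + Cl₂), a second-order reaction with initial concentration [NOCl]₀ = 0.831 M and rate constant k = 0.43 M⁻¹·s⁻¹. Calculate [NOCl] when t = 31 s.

0.06881 M

Step 1: For a second-order reaction: 1/[NOCl] = 1/[NOCl]₀ + kt
Step 2: 1/[NOCl] = 1/0.831 + 0.43 × 31
Step 3: 1/[NOCl] = 1.203 + 13.33 = 14.53
Step 4: [NOCl] = 1/14.53 = 0.06881 M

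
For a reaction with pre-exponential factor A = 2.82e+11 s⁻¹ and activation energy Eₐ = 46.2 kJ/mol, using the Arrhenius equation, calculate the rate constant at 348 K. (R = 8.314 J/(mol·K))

3.28e+04 s⁻¹

Step 1: Use the Arrhenius equation: k = A × exp(-Eₐ/RT)
Step 2: Convert Eₐ to J/mol: 46.2 kJ/mol = 46200 J/mol
Step 3: Calculate the exponent: -Eₐ/(RT) = -46200/(8.314 × 348) = -15.96808
Step 4: k = 2.82e+11 × exp(-15.96808)
Step 5: k = 2.82e+11 × 1.16185e-07 = 3.2764e+04 s⁻¹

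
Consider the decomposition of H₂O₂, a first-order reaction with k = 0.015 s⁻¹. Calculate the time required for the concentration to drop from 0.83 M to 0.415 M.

46.21 s

Step 1: For first-order: t = ln([H₂O₂]₀/[H₂O₂])/k
Step 2: t = ln(0.83/0.415)/0.015
Step 3: t = ln(2)/0.015
Step 4: t = 0.6931/0.015 = 46.21 s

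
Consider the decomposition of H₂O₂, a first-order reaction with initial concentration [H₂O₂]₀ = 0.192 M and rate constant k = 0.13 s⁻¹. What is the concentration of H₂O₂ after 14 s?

0.03111 M

Step 1: For a first-order reaction: [H₂O₂] = [H₂O₂]₀ × e^(-kt)
Step 2: [H₂O₂] = 0.192 × e^(-0.13 × 14)
Step 3: [H₂O₂] = 0.192 × e^(-1.82)
Step 4: [H₂O₂] = 0.192 × 0.162026 = 0.03111 M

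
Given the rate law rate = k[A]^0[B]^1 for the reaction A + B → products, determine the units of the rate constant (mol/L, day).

day⁻¹

Step 1: Overall order = 0 + 1 = 1.
Step 2: rate has units mol/L·day⁻¹; [A]^0[B]^1 has units (mol/L)^1.
Step 3: k = rate/([A]^0[B]^1), so units of k = (mol/L)^(1-1)·day⁻¹ = day⁻¹.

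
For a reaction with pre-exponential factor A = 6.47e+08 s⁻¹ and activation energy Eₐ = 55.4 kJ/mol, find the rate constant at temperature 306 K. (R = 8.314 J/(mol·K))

2.26e-01 s⁻¹

Step 1: Use the Arrhenius equation: k = A × exp(-Eₐ/RT)
Step 2: Convert Eₐ to J/mol: 55.4 kJ/mol = 55400 J/mol
Step 3: Calculate the exponent: -Eₐ/(RT) = -55400/(8.314 × 306) = -21.77601
Step 4: k = 6.47e+08 × exp(-21.77601)
Step 5: k = 6.47e+08 × 3.48979e-10 = 2.2579e-01 s⁻¹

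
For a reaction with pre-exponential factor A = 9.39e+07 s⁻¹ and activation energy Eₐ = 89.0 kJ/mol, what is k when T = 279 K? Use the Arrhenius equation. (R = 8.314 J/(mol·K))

2.04e-09 s⁻¹

Step 1: Use the Arrhenius equation: k = A × exp(-Eₐ/RT)
Step 2: Convert Eₐ to J/mol: 89.0 kJ/mol = 89000 J/mol
Step 3: Calculate the exponent: -Eₐ/(RT) = -89000/(8.314 × 279) = -38.36859
Step 4: k = 9.39e+07 × exp(-38.36859)
Step 5: k = 9.39e+07 × 2.17137e-17 = 2.0389e-09 s⁻¹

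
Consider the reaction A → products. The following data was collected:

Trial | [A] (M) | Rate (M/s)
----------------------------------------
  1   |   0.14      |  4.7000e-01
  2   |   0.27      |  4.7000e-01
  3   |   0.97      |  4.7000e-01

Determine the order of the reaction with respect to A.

zeroth order (0)

Step 1: Compare trials - when concentration changes, rate stays constant.
Step 2: rate₂/rate₁ = 4.7000e-01/4.7000e-01 = 1
Step 3: [A]₂/[A]₁ = 0.27/0.14 = 1.929
Step 4: Since rate ratio ≈ (conc ratio)^0, the reaction is zeroth order.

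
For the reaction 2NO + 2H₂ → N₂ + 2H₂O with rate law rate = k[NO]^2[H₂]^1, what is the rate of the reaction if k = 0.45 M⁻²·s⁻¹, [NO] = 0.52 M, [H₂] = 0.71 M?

0.08639 M/s

Step 1: The rate law is rate = k[NO]^2[H₂]^1
Step 2: Substitute: rate = 0.45 × (0.52)^2 × (0.71)^1
Step 3: rate = 0.45 × 0.2704 × 0.71 = 0.0863928 M/s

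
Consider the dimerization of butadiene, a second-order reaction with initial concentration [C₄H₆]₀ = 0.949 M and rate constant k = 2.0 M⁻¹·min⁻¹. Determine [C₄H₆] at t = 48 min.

0.0103 M

Step 1: For a second-order reaction: 1/[C₄H₆] = 1/[C₄H₆]₀ + kt
Step 2: 1/[C₄H₆] = 1/0.949 + 2.0 × 48
Step 3: 1/[C₄H₆] = 1.054 + 96 = 97.05
Step 4: [C₄H₆] = 1/97.05 = 0.0103 M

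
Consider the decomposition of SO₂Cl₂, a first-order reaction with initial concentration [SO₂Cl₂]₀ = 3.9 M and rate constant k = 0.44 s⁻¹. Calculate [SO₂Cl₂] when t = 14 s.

0.008238 M

Step 1: For a first-order reaction: [SO₂Cl₂] = [SO₂Cl₂]₀ × e^(-kt)
Step 2: [SO₂Cl₂] = 3.9 × e^(-0.44 × 14)
Step 3: [SO₂Cl₂] = 3.9 × e^(-6.16)
Step 4: [SO₂Cl₂] = 3.9 × 0.00211225 = 0.008238 M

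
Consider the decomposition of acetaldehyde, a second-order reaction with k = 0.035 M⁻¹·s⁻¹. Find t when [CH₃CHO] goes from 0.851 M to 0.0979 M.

258.3 s

Step 1: For second-order: t = (1/[CH₃CHO] - 1/[CH₃CHO]₀)/k
Step 2: t = (1/0.0979 - 1/0.851)/0.035
Step 3: t = (10.21 - 1.175)/0.035
Step 4: t = 9.039/0.035 = 258.3 s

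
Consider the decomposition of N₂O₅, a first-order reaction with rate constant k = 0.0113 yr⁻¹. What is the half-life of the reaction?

61.34 yr

Step 1: For a first-order reaction, t₁/₂ = ln(2)/k
Step 2: t₁/₂ = ln(2)/0.0113
Step 3: t₁/₂ = 0.6931/0.0113 = 61.34 yr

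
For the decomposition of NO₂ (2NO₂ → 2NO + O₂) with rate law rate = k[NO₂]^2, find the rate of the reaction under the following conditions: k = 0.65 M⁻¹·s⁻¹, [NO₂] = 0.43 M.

0.1202 M/s

Step 1: Identify the rate law: rate = k[NO₂]^2
Step 2: Substitute values: rate = 0.65 × (0.43)^2
Step 3: Calculate: rate = 0.65 × 0.1849 = 0.120185 M/s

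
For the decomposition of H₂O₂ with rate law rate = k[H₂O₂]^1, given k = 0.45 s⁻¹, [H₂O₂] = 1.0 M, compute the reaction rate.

0.45 M/s

Step 1: Identify the rate law: rate = k[H₂O₂]^1
Step 2: Substitute values: rate = 0.45 × (1.0)^1
Step 3: Calculate: rate = 0.45 × 1 = 0.45 M/s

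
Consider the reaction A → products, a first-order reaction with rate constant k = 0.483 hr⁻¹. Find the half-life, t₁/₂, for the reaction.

1.435 hr

Step 1: For a first-order reaction, t₁/₂ = ln(2)/k
Step 2: t₁/₂ = ln(2)/0.483
Step 3: t₁/₂ = 0.6931/0.483 = 1.435 hr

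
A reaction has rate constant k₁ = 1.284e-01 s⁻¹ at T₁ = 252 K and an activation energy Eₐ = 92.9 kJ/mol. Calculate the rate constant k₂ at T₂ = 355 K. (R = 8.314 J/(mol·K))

4.964e+04 s⁻¹

Step 1: Use the two-temperature Arrhenius form: ln(k₂/k₁) = -Eₐ/R × (1/T₂ - 1/T₁)
Step 2: Convert Eₐ to J/mol: 92.9 kJ/mol = 92900 J/mol
Step 3: 1/T₂ - 1/T₁ = 1/355 - 1/252 = -1.151353e-03 K⁻¹
Step 4: ln(k₂/k₁) = -92900/8.314 × -1.151353e-03 = 12.86513
Step 5: k₂ = k₁ × exp(12.86513) = 1.284e-01 × 3.86594e+05 = 4.964e+04 s⁻¹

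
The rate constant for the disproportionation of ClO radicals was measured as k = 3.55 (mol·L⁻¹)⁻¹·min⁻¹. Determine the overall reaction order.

second order (2)

Step 1: The units of k for an nth-order reaction are (concentration)^(1-n)·(time)⁻¹.
Step 2: Here k has units (mol·L⁻¹)⁻¹·min⁻¹, so the concentration exponent is -1.
Step 3: 1 - n = -1 ⇒ n = 2. The reaction is second order.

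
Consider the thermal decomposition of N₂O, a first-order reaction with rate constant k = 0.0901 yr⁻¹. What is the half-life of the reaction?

7.693 yr

Step 1: For a first-order reaction, t₁/₂ = ln(2)/k
Step 2: t₁/₂ = ln(2)/0.0901
Step 3: t₁/₂ = 0.6931/0.0901 = 7.693 yr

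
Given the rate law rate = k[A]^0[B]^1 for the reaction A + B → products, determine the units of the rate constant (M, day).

day⁻¹

Step 1: Overall order = 0 + 1 = 1.
Step 2: rate has units M·day⁻¹; [A]^0[B]^1 has units M^1.
Step 3: k = rate/([A]^0[B]^1), so units of k = M^(1-1)·day⁻¹ = day⁻¹.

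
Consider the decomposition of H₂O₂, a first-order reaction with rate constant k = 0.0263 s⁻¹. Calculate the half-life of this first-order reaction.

26.36 s

Step 1: For a first-order reaction, t₁/₂ = ln(2)/k
Step 2: t₁/₂ = ln(2)/0.0263
Step 3: t₁/₂ = 0.6931/0.0263 = 26.36 s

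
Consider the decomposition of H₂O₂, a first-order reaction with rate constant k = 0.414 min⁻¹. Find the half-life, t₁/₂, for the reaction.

1.674 min

Step 1: For a first-order reaction, t₁/₂ = ln(2)/k
Step 2: t₁/₂ = ln(2)/0.414
Step 3: t₁/₂ = 0.6931/0.414 = 1.674 min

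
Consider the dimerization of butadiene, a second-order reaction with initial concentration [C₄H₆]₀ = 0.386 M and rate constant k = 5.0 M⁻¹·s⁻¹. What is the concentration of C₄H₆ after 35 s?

0.005631 M

Step 1: For a second-order reaction: 1/[C₄H₆] = 1/[C₄H₆]₀ + kt
Step 2: 1/[C₄H₆] = 1/0.386 + 5.0 × 35
Step 3: 1/[C₄H₆] = 2.591 + 175 = 177.6
Step 4: [C₄H₆] = 1/177.6 = 0.005631 M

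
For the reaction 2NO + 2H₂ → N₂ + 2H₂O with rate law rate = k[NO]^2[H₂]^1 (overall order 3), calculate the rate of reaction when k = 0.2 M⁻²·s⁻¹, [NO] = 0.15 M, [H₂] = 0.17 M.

0.000765 M/s

Step 1: The rate law is rate = k[NO]^2[H₂]^1, overall order = 2+1 = 3
Step 2: Substitute values: rate = 0.2 × (0.15)^2 × (0.17)^1
Step 3: rate = 0.2 × 0.0225 × 0.17 = 0.000765 M/s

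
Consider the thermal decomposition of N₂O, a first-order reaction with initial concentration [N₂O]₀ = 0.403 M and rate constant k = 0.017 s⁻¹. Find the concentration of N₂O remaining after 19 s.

0.2918 M

Step 1: For a first-order reaction: [N₂O] = [N₂O]₀ × e^(-kt)
Step 2: [N₂O] = 0.403 × e^(-0.017 × 19)
Step 3: [N₂O] = 0.403 × e^(-0.323)
Step 4: [N₂O] = 0.403 × 0.723974 = 0.2918 M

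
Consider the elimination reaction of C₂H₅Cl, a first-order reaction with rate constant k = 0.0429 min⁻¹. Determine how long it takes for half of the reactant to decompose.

16.16 min

Step 1: For a first-order reaction, t₁/₂ = ln(2)/k
Step 2: t₁/₂ = ln(2)/0.0429
Step 3: t₁/₂ = 0.6931/0.0429 = 16.16 min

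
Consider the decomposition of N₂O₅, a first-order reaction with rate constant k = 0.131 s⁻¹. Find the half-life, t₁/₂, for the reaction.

5.291 s

Step 1: For a first-order reaction, t₁/₂ = ln(2)/k
Step 2: t₁/₂ = ln(2)/0.131
Step 3: t₁/₂ = 0.6931/0.131 = 5.291 s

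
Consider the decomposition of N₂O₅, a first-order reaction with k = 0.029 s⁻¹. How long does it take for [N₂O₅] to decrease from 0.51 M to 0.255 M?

23.9 s

Step 1: For first-order: t = ln([N₂O₅]₀/[N₂O₅])/k
Step 2: t = ln(0.51/0.255)/0.029
Step 3: t = ln(2)/0.029
Step 4: t = 0.6931/0.029 = 23.9 s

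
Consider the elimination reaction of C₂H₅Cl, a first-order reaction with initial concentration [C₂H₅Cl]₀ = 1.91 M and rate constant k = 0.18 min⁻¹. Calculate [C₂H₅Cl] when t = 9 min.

0.378 M

Step 1: For a first-order reaction: [C₂H₅Cl] = [C₂H₅Cl]₀ × e^(-kt)
Step 2: [C₂H₅Cl] = 1.91 × e^(-0.18 × 9)
Step 3: [C₂H₅Cl] = 1.91 × e^(-1.62)
Step 4: [C₂H₅Cl] = 1.91 × 0.197899 = 0.378 M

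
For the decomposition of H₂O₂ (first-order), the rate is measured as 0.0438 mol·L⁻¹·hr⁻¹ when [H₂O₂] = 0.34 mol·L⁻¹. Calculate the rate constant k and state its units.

0.1288 hr⁻¹

Step 1: rate = k[H₂O₂]^1, so k = rate / [H₂O₂]^1.
Step 2: k = 0.0438 / (0.34)^1 = 0.0438 / 0.34.
Step 3: k = 0.1288 hr⁻¹.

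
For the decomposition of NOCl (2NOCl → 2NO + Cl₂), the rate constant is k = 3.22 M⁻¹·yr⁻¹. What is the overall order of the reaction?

second order (2)

Step 1: The units of k for an nth-order reaction are (concentration)^(1-n)·(time)⁻¹.
Step 2: Here k has units M⁻¹·yr⁻¹, so the concentration exponent is -1.
Step 3: 1 - n = -1 ⇒ n = 2. The reaction is second order.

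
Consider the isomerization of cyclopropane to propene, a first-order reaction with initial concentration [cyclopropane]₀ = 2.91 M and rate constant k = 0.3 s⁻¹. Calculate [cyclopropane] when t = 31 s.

0.000266 M

Step 1: For a first-order reaction: [cyclopropane] = [cyclopropane]₀ × e^(-kt)
Step 2: [cyclopropane] = 2.91 × e^(-0.3 × 31)
Step 3: [cyclopropane] = 2.91 × e^(-9.3)
Step 4: [cyclopropane] = 2.91 × 9.14242e-05 = 0.000266 M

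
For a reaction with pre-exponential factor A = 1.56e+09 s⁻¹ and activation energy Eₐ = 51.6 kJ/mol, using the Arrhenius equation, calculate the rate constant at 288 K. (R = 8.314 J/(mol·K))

6.82e-01 s⁻¹

Step 1: Use the Arrhenius equation: k = A × exp(-Eₐ/RT)
Step 2: Convert Eₐ to J/mol: 51.6 kJ/mol = 51600 J/mol
Step 3: Calculate the exponent: -Eₐ/(RT) = -51600/(8.314 × 288) = -21.55000
Step 4: k = 1.56e+09 × exp(-21.55000)
Step 5: k = 1.56e+09 × 4.37476e-10 = 6.8246e-01 s⁻¹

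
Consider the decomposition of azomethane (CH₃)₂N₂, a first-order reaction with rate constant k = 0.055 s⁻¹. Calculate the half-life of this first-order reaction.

12.6 s

Step 1: For a first-order reaction, t₁/₂ = ln(2)/k
Step 2: t₁/₂ = ln(2)/0.055
Step 3: t₁/₂ = 0.6931/0.055 = 12.6 s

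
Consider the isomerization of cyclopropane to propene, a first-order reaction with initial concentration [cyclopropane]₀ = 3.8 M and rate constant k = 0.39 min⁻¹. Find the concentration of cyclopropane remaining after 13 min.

0.02387 M

Step 1: For a first-order reaction: [cyclopropane] = [cyclopropane]₀ × e^(-kt)
Step 2: [cyclopropane] = 3.8 × e^(-0.39 × 13)
Step 3: [cyclopropane] = 3.8 × e^(-5.07)
Step 4: [cyclopropane] = 3.8 × 0.00628242 = 0.02387 M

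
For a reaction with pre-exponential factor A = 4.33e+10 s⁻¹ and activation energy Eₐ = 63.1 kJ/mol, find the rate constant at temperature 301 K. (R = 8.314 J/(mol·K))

4.85e-01 s⁻¹

Step 1: Use the Arrhenius equation: k = A × exp(-Eₐ/RT)
Step 2: Convert Eₐ to J/mol: 63.1 kJ/mol = 63100 J/mol
Step 3: Calculate the exponent: -Eₐ/(RT) = -63100/(8.314 × 301) = -25.21464
Step 4: k = 4.33e+10 × exp(-25.21464)
Step 5: k = 4.33e+10 × 1.12052e-11 = 4.8519e-01 s⁻¹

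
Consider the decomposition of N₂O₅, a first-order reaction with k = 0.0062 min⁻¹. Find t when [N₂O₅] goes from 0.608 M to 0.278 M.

126.2 min

Step 1: For first-order: t = ln([N₂O₅]₀/[N₂O₅])/k
Step 2: t = ln(0.608/0.278)/0.0062
Step 3: t = ln(2.187)/0.0062
Step 4: t = 0.7826/0.0062 = 126.2 min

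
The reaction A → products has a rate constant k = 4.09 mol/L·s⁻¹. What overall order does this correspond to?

zeroth order (0)

Step 1: The units of k for an nth-order reaction are (concentration)^(1-n)·(time)⁻¹.
Step 2: Here k has units mol/L·s⁻¹, so the concentration exponent is 1.
Step 3: 1 - n = 1 ⇒ n = 0. The reaction is zeroth order.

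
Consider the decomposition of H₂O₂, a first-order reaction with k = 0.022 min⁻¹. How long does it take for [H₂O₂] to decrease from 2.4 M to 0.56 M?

66.15 min

Step 1: For first-order: t = ln([H₂O₂]₀/[H₂O₂])/k
Step 2: t = ln(2.4/0.56)/0.022
Step 3: t = ln(4.286)/0.022
Step 4: t = 1.455/0.022 = 66.15 min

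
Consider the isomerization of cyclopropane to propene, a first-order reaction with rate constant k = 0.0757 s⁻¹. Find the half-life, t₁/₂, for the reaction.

9.157 s

Step 1: For a first-order reaction, t₁/₂ = ln(2)/k
Step 2: t₁/₂ = ln(2)/0.0757
Step 3: t₁/₂ = 0.6931/0.0757 = 9.157 s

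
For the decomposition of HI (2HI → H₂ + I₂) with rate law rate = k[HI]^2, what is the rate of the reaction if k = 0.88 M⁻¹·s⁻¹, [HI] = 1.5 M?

1.98 M/s

Step 1: Identify the rate law: rate = k[HI]^2
Step 2: Substitute values: rate = 0.88 × (1.5)^2
Step 3: Calculate: rate = 0.88 × 2.25 = 1.98 M/s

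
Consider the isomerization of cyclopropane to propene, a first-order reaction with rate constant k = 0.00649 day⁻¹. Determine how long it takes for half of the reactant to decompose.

106.8 day

Step 1: For a first-order reaction, t₁/₂ = ln(2)/k
Step 2: t₁/₂ = ln(2)/0.00649
Step 3: t₁/₂ = 0.6931/0.00649 = 106.8 day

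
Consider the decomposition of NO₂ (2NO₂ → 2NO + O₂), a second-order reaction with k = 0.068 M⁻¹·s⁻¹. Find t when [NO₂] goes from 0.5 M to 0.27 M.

25.05 s

Step 1: For second-order: t = (1/[NO₂] - 1/[NO₂]₀)/k
Step 2: t = (1/0.27 - 1/0.5)/0.068
Step 3: t = (3.704 - 2)/0.068
Step 4: t = 1.704/0.068 = 25.05 s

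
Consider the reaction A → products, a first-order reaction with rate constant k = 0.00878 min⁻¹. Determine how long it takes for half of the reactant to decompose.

78.95 min

Step 1: For a first-order reaction, t₁/₂ = ln(2)/k
Step 2: t₁/₂ = ln(2)/0.00878
Step 3: t₁/₂ = 0.6931/0.00878 = 78.95 min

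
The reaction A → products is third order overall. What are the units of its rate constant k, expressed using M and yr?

M⁻²·yr⁻¹

Step 1: For overall order n, rate = k × (concentration)^n.
Step 2: Rate has units M·yr⁻¹; concentration term has units M^3.
Step 3: k = rate / (concentration)^n, so units of k = M^(1-3)·yr⁻¹ = M⁻²·yr⁻¹.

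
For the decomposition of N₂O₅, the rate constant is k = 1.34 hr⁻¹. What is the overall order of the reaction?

first order (1)

Step 1: The units of k for an nth-order reaction are (concentration)^(1-n)·(time)⁻¹.
Step 2: Here k has units hr⁻¹, so the concentration exponent is 0.
Step 3: 1 - n = 0 ⇒ n = 1. The reaction is first order.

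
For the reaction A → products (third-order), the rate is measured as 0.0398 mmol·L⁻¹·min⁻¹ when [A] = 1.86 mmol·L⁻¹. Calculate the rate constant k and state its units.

0.006185 (mmol·L⁻¹)⁻²·min⁻¹

Step 1: rate = k[A]^3, so k = rate / [A]^3.
Step 2: k = 0.0398 / (1.86)^3 = 0.0398 / 6.435.
Step 3: k = 0.006185 (mmol·L⁻¹)⁻²·min⁻¹.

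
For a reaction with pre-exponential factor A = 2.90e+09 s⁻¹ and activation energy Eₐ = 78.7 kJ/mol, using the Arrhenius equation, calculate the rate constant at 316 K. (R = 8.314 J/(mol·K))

2.84e-04 s⁻¹

Step 1: Use the Arrhenius equation: k = A × exp(-Eₐ/RT)
Step 2: Convert Eₐ to J/mol: 78.7 kJ/mol = 78700 J/mol
Step 3: Calculate the exponent: -Eₐ/(RT) = -78700/(8.314 × 316) = -29.95557
Step 4: k = 2.90e+09 × exp(-29.95557)
Step 5: k = 2.90e+09 × 9.78276e-14 = 2.8370e-04 s⁻¹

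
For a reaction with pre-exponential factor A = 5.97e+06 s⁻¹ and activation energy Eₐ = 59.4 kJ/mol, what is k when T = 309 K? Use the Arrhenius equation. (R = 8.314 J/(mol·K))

5.42e-04 s⁻¹

Step 1: Use the Arrhenius equation: k = A × exp(-Eₐ/RT)
Step 2: Convert Eₐ to J/mol: 59.4 kJ/mol = 59400 J/mol
Step 3: Calculate the exponent: -Eₐ/(RT) = -59400/(8.314 × 309) = -23.12160
Step 4: k = 5.97e+06 × exp(-23.12160)
Step 5: k = 5.97e+06 × 9.08692e-11 = 5.4249e-04 s⁻¹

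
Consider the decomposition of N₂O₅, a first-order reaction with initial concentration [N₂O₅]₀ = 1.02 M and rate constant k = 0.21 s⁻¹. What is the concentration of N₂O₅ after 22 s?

0.01005 M

Step 1: For a first-order reaction: [N₂O₅] = [N₂O₅]₀ × e^(-kt)
Step 2: [N₂O₅] = 1.02 × e^(-0.21 × 22)
Step 3: [N₂O₅] = 1.02 × e^(-4.62)
Step 4: [N₂O₅] = 1.02 × 0.0098528 = 0.01005 M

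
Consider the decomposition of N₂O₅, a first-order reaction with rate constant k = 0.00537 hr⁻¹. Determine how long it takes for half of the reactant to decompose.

129.1 hr

Step 1: For a first-order reaction, t₁/₂ = ln(2)/k
Step 2: t₁/₂ = ln(2)/0.00537
Step 3: t₁/₂ = 0.6931/0.00537 = 129.1 hr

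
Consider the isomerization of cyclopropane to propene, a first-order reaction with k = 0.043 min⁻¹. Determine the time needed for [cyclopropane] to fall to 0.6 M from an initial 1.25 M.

17.07 min

Step 1: For first-order: t = ln([cyclopropane]₀/[cyclopropane])/k
Step 2: t = ln(1.25/0.6)/0.043
Step 3: t = ln(2.083)/0.043
Step 4: t = 0.734/0.043 = 17.07 min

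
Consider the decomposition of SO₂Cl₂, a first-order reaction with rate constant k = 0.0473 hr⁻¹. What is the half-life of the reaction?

14.65 hr

Step 1: For a first-order reaction, t₁/₂ = ln(2)/k
Step 2: t₁/₂ = ln(2)/0.0473
Step 3: t₁/₂ = 0.6931/0.0473 = 14.65 hr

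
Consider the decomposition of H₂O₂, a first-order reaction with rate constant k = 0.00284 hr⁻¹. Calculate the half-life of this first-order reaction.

244.1 hr

Step 1: For a first-order reaction, t₁/₂ = ln(2)/k
Step 2: t₁/₂ = ln(2)/0.00284
Step 3: t₁/₂ = 0.6931/0.00284 = 244.1 hr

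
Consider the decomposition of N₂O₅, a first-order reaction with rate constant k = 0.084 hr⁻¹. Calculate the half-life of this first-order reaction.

8.252 hr

Step 1: For a first-order reaction, t₁/₂ = ln(2)/k
Step 2: t₁/₂ = ln(2)/0.084
Step 3: t₁/₂ = 0.6931/0.084 = 8.252 hr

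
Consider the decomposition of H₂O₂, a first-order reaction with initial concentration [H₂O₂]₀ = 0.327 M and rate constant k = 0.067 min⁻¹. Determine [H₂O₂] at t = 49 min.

0.01227 M

Step 1: For a first-order reaction: [H₂O₂] = [H₂O₂]₀ × e^(-kt)
Step 2: [H₂O₂] = 0.327 × e^(-0.067 × 49)
Step 3: [H₂O₂] = 0.327 × e^(-3.283)
Step 4: [H₂O₂] = 0.327 × 0.0375155 = 0.01227 M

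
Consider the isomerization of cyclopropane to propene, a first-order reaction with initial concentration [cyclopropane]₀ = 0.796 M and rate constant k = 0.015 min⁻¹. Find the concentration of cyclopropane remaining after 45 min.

0.4053 M

Step 1: For a first-order reaction: [cyclopropane] = [cyclopropane]₀ × e^(-kt)
Step 2: [cyclopropane] = 0.796 × e^(-0.015 × 45)
Step 3: [cyclopropane] = 0.796 × e^(-0.675)
Step 4: [cyclopropane] = 0.796 × 0.509156 = 0.4053 M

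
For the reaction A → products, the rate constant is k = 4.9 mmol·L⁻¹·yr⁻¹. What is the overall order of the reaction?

zeroth order (0)

Step 1: The units of k for an nth-order reaction are (concentration)^(1-n)·(time)⁻¹.
Step 2: Here k has units mmol·L⁻¹·yr⁻¹, so the concentration exponent is 1.
Step 3: 1 - n = 1 ⇒ n = 0. The reaction is zeroth order.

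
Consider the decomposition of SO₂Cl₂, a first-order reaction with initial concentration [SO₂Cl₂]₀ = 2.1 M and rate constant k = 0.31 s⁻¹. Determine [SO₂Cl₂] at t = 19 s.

0.005811 M

Step 1: For a first-order reaction: [SO₂Cl₂] = [SO₂Cl₂]₀ × e^(-kt)
Step 2: [SO₂Cl₂] = 2.1 × e^(-0.31 × 19)
Step 3: [SO₂Cl₂] = 2.1 × e^(-5.89)
Step 4: [SO₂Cl₂] = 2.1 × 0.00276698 = 0.005811 M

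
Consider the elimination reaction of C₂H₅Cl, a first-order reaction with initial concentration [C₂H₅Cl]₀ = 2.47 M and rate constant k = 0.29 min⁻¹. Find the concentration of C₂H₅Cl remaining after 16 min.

0.02385 M

Step 1: For a first-order reaction: [C₂H₅Cl] = [C₂H₅Cl]₀ × e^(-kt)
Step 2: [C₂H₅Cl] = 2.47 × e^(-0.29 × 16)
Step 3: [C₂H₅Cl] = 2.47 × e^(-4.64)
Step 4: [C₂H₅Cl] = 2.47 × 0.0096577 = 0.02385 M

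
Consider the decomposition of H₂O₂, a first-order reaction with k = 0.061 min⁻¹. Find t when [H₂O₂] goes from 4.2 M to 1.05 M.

22.73 min

Step 1: For first-order: t = ln([H₂O₂]₀/[H₂O₂])/k
Step 2: t = ln(4.2/1.05)/0.061
Step 3: t = ln(4)/0.061
Step 4: t = 1.386/0.061 = 22.73 min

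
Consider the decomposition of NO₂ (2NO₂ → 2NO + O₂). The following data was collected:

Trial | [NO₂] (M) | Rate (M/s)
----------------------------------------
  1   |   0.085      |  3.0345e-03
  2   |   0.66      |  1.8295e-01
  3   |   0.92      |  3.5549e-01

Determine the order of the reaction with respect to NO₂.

second order (2)

Step 1: Compare trials to find order n where rate₂/rate₁ = ([NO₂]₂/[NO₂]₁)^n
Step 2: rate₂/rate₁ = 1.8295e-01/3.0345e-03 = 60.29
Step 3: [NO₂]₂/[NO₂]₁ = 0.66/0.085 = 7.765
Step 4: n = ln(60.29)/ln(7.765) = 2.00 ≈ 2
Step 5: The reaction is second order in NO₂.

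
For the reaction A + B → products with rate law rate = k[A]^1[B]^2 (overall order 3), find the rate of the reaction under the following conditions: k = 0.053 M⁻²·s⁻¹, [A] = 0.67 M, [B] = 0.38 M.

0.005128 M/s

Step 1: The rate law is rate = k[A]^1[B]^2, overall order = 1+2 = 3
Step 2: Substitute values: rate = 0.053 × (0.67)^1 × (0.38)^2
Step 3: rate = 0.053 × 0.67 × 0.1444 = 0.00512764 M/s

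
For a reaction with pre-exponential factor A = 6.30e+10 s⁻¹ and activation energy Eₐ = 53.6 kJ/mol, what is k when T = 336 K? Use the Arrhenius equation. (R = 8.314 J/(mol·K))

2.93e+02 s⁻¹

Step 1: Use the Arrhenius equation: k = A × exp(-Eₐ/RT)
Step 2: Convert Eₐ to J/mol: 53.6 kJ/mol = 53600 J/mol
Step 3: Calculate the exponent: -Eₐ/(RT) = -53600/(8.314 × 336) = -19.18737
Step 4: k = 6.30e+10 × exp(-19.18737)
Step 5: k = 6.30e+10 × 4.64549e-09 = 2.9267e+02 s⁻¹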